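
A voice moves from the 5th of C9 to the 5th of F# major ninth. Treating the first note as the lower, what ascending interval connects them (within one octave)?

The 5th of C9 is G; the 5th of F# major ninth is C#.
G up to C# is 6 semitones, a half step wider than a perfect fourth, so the interval is augmented.

augmented fourth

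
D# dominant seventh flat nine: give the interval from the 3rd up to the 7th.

Spelling the chord: D# F## A# C# E.
3rd = F##; 7th = C#.
5 letter names make it a fifth; at 6 semitones (a half step narrower than perfect) the quality is diminished.

diminished fifth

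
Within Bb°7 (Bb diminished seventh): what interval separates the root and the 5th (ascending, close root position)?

Bbdim7 (Bb diminished seventh): Bb–Db–Fb–Abb.
The root is Bb and the 5th is Fb.
5 letter names make it a fifth; at 6 semitones (a half step narrower than perfect) the quality is diminished.

diminished fifth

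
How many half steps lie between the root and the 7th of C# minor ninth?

The chord tones of C#m9 (C# minor ninth) are C#–E–G#–B–D#.
C# to B is a minor seventh: 10 semitones.

10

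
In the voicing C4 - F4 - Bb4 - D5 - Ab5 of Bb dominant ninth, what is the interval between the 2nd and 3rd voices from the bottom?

Those voices are F4 and Bb4.
Counting 4 letters and 5 half steps from F gives a perfect fourth.

perfect fourth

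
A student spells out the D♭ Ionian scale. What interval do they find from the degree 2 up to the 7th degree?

M6

Spelling the D♭ Ionian scale: D♭ E♭ F G♭ A♭ B♭ C.
The degree 2 is E♭ and the scale degree 7 is C.
Counting 6 letters and 9 half steps from E♭ gives a major sixth.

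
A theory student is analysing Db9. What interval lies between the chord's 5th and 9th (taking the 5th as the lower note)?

The chord tones of Db9 are Db, F, Ab, Cb, Eb.
So we need the interval from Ab up to Eb.
Ab up to Eb spans 5 letter names and 7 semitones — a perfect fifth.

perfect fifth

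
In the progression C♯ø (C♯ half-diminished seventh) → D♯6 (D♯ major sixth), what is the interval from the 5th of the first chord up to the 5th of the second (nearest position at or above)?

augmented 2nd

The 5th of C♯ø (C♯ half-diminished seventh) is G; the 5th of D♯6 (D♯ major sixth) is A♯.
2 letter names make it a second; at 3 semitones (a half step wider than major) the quality is augmented.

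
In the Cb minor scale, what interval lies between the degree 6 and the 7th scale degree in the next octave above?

major ninth

Spelling the Cb minor scale: Cb Db Ebb Fb Gb Abb Bbb.
That puts Abb below Bbb.
Abb up to Bbb spans 9 letter names and 14 semitones — a major ninth.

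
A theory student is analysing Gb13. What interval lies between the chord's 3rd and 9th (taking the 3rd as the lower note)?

minor seventh

The chord tones of Gb13 are Gb-Bb-Db-Fb-Ab-Eb.
That puts Bb below Ab.
Bb up to Ab is 10 semitones, a half step narrower than a major seventh, so the interval is minor.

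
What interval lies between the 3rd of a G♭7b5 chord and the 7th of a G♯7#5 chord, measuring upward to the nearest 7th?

A5

G♭7b5 has B♭ as its 3rd, and G♯7#5 has F♯ as its 7th.
From B♭ to F♯: 8 semitones over a fifth = augmented.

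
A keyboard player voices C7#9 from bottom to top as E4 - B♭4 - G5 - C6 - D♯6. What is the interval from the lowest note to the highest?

The outer voices are E4 and D♯6.
Counting 14 letters and 23 half steps from E gives a major fourteenth.

major fourteenth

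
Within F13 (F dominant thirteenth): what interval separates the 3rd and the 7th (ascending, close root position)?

F13 (F dominant thirteenth): F-A-C-Eb-G-D.
The 3rd is A and the 7th is Eb.
A up to Eb is 6 semitones, a half step narrower than a perfect fifth, so the interval is diminished.
That tritone between 3rd and 7th is what gives the dominant seventh its pull toward resolution.

diminished fifth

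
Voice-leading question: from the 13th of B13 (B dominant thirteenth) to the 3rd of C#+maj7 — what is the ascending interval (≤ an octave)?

B13 (B dominant thirteenth) has G# as its 13th, and C#+maj7 has E# as its 3rd.
G# up to E# spans 6 letter names and 9 semitones — a major sixth.

M6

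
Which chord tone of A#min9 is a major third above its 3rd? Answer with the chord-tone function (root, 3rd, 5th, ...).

The chord tones of A#min9 (A# minor ninth) are A#-C#-E#-G#-B#.
The 3rd is C#. A major third above C# is E#.
E# is the chord's 5th.

5th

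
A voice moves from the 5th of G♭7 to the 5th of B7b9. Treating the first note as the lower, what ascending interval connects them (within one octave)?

augmented third

The 5th of G♭7 is D♭; the 5th of B7b9 is F♯.
D♭ up to F♯ is 5 semitones, a half step wider than a major third, so the interval is augmented.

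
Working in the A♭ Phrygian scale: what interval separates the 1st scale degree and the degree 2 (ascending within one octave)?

A♭ phrygian: A♭ B𝄫 C♭ D♭ E♭ F♭ G♭.
So we need the interval from A♭ up to B𝄫.
2 letter names make it a second; at 1 semitone (a half step narrower than major) the quality is minor.

minor second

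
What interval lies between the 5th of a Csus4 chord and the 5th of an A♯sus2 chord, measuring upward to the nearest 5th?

Csus4 has G as its 5th, and A♯sus2 has E♯ as its 5th.
G up to E♯ is 10 semitones, a half step wider than a major sixth, so the interval is augmented.

augmented 6th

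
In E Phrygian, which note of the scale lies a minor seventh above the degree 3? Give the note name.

The scale is E F G A B C D.
The degree 3 is G; a minor seventh above that is F — scale degree 2.

F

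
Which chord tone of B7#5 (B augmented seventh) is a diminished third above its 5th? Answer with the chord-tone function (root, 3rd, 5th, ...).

Spelling the chord: B-D♯-F𝄪-A.
The 5th is F𝄪. A diminished third above F𝄪 is A.
A is the chord's 7th.

7th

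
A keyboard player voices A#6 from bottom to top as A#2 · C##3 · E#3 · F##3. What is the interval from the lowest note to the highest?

The outer voices are A#2 and F##3.
A# up to F## spans 6 letter names and 9 semitones — a major sixth.

M6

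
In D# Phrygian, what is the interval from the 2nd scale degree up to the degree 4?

Spelling D# Phrygian: D# E F# G# A# B C#.
That puts E below G#.
Counting 3 letters and 4 half steps from E gives a major third.

M3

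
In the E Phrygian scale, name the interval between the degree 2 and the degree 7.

E phrygian: E F G A B C D.
Degree 2 = F; 7th scale degree = D.
From F to D is 9 semitones, exactly the major sixth.

major sixth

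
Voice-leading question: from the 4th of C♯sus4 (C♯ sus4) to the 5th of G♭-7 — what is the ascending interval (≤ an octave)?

diminished sixth

C♯sus4 (C♯ sus4) has F♯ as its 4th, and G♭-7 has D♭ as its 5th.
6 letter names make it a sixth; at 7 semitones (a whole step narrower than major) the quality is diminished.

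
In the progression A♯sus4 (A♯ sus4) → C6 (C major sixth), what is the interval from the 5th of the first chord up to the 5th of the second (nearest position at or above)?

diminished third

The 5th of A♯sus4 (A♯ sus4) is E♯; the 5th of C6 (C major sixth) is G.
From E♯ to G: 2 semitones over a third = diminished.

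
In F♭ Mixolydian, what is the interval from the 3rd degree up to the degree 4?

minor second

Spelling F♭ Mixolydian: F♭ G♭ A♭ B𝄫 C♭ D♭ E𝄫.
That puts A♭ below B𝄫.
A♭ up to B𝄫 is 1 semitone, a half step narrower than a major second, so the interval is minor.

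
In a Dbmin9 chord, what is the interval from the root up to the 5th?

The chord tones of Db minor ninth are Db, Fb, Ab, Cb, Eb.
That puts Db below Ab.
Db up to Ab spans 5 letter names and 7 semitones — a perfect fifth.

perfect fifth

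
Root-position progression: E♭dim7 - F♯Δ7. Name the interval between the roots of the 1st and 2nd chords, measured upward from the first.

augmented second

The roots are E♭ and F♯.
2 letter names make it a second; at 3 semitones (a half step wider than major) the quality is augmented.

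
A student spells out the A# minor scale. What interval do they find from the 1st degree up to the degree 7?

m7

Spelling the A# minor scale: A# B# C# D# E# F# G#.
So we need the interval from A# up to G#.
7 letter names make it a seventh; at 10 semitones (a half step narrower than major) the quality is minor.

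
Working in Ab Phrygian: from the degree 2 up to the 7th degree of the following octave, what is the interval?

major thirteenth

Spelling Ab Phrygian: Ab Bbb Cb Db Eb Fb Gb.
That puts Bbb below Gb.
Bbb up to Gb spans 13 letter names and 21 semitones — a major thirteenth.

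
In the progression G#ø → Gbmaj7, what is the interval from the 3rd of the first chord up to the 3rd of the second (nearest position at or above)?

diminished 8th

G#ø has B as its 3rd, and Gbmaj7 has Bb as its 3rd.
B up to Bb is 11 semitones, a half step narrower than a perfect octave, so the interval is diminished.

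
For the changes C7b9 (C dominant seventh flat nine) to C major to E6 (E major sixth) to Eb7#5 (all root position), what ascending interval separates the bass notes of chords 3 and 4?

The roots are E and Eb.
E up to Eb is 11 semitones, a half step narrower than a perfect octave, so the interval is diminished.

diminished 8th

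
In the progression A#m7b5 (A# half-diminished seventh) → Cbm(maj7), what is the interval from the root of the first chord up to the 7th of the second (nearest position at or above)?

The root of A#m7b5 (A# half-diminished seventh) is A#; the 7th of Cbm(maj7) is Bb.
2 letter names make it a second; at 0 semitones (a whole step narrower than major) the quality is diminished.

diminished second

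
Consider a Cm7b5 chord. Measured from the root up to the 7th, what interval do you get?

Cø7 is spelled C Eb Gb Bb.
So we need the interval from C up to Bb.
From C to Bb: 10 semitones over a seventh = minor.

minor 7th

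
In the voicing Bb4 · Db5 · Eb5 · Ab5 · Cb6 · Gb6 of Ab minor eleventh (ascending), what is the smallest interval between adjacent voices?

major second

Adjacent intervals: Bb4→Db5 = minor third; Db5→Eb5 = major second; Eb5→Ab5 = perfect fourth; Ab5→Cb6 = minor third; Cb6→Gb6 = perfect fifth.
The smallest is Db5 to Eb5, a major second (2 semitones).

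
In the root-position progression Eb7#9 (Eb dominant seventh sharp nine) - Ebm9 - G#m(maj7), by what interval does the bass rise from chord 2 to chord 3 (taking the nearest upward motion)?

augmented 3rd

The roots are Eb and G#.
3 letter names make it a third; at 5 semitones (a half step wider than major) the quality is augmented.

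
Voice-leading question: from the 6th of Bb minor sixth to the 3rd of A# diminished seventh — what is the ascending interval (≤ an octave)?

augmented fourth

Bb minor sixth has G as its 6th, and A# diminished seventh has C# as its 3rd.
G up to C# is 6 semitones, a half step wider than a perfect fourth, so the interval is augmented.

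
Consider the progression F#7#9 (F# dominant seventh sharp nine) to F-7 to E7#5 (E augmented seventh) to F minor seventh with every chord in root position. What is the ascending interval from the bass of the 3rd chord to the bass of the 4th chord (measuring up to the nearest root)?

minor 2nd

The roots are E and F.
2 letter names make it a second; at 1 semitone (a half step narrower than major) the quality is minor.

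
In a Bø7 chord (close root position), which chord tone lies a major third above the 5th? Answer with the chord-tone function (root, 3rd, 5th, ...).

7th

Bø (B half-diminished seventh) is spelled B, D, F, A.
The 5th is F. A major third above F is A.
A is the chord's 7th.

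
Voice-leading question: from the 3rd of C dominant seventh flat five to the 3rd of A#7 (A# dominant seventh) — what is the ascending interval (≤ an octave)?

The 3rd of C dominant seventh flat five is E; the 3rd of A#7 (A# dominant seventh) is C##.
E up to C## is 10 semitones, a half step wider than a major sixth, so the interval is augmented.

augmented 6th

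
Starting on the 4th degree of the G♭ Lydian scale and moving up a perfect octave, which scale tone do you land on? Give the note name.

C

The scale is G♭ A♭ B♭ C D♭ E♭ F.
The 4th degree is C; a perfect octave above that is C — scale degree 4.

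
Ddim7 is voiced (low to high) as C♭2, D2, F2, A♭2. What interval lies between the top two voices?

minor third

Those voices are F2 and A♭2.
F up to A♭ is 3 semitones, a half step narrower than a major third, so the interval is minor.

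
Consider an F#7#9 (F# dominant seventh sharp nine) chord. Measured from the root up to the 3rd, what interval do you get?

The chord tones of F# dominant seventh sharp nine are F#–A#–C#–E–G##.
So we need the interval from F# up to A#.
From F# to A# is 4 semitones, exactly the major third.

major 3rd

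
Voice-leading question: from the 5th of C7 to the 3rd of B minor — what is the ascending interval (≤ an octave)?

The 5th of C7 is G; the 3rd of B minor is D.
G up to D spans 5 letter names and 7 semitones — a perfect fifth.

perfect fifth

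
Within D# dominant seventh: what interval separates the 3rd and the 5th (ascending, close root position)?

D# dominant seventh is spelled D#, F##, A#, C#.
That puts F## below A#.
From F## to A#: 3 semitones over a third = minor.

minor 3rd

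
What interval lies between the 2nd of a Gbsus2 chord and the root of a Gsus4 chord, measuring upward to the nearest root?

major 7th

Gbsus2 has Ab as its 2nd, and Gsus4 has G as its root.
Counting 7 letters and 11 half steps from Ab gives a major seventh.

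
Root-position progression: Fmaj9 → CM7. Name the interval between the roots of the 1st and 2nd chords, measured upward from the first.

perfect 5th

The roots are F and C.
F up to C spans 5 letter names and 7 semitones — a perfect fifth.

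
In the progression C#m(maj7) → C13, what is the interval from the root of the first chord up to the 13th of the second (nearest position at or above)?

m6

C#m(maj7) has C# as its root, and C13 has A as its 13th.
6 letter names make it a sixth; at 8 semitones (a half step narrower than major) the quality is minor.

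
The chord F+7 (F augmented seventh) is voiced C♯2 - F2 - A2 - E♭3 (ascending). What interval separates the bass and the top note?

The outer voices are C♯2 and E♭3.
From C♯ to E♭: 14 semitones over a tenth = diminished.

diminished tenth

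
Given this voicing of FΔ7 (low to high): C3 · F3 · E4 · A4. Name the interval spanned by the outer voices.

The outer voices are C3 and A4.
From C to A is 21 semitones, exactly the major thirteenth.

major 13th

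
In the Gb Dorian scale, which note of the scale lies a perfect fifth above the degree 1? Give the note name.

The scale is Gb Ab Bbb Cb Db Eb Fb.
The degree 1 is Gb; a perfect fifth above that is Db — scale degree 5.

Db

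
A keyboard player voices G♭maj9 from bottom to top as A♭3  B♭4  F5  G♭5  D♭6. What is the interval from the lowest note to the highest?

The outer voices are A♭3 and D♭6.
From A♭ to D♭ is 29 semitones, exactly the perfect 18th.

perfect 18th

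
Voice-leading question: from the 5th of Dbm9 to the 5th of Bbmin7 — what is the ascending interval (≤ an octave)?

Dbm9 has Ab as its 5th, and Bbmin7 has F as its 5th.
Ab up to F spans 6 letter names and 9 semitones — a major sixth.

major 6th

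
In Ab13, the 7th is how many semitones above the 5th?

Ab13 is spelled Ab C Eb Gb Bb F.
Eb to Gb is a minor third: 3 semitones.

3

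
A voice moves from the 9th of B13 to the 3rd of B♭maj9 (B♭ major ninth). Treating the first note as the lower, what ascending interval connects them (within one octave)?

minor second

B13 has C♯ as its 9th, and B♭maj9 (B♭ major ninth) has D as its 3rd.
From C♯ to D: 1 semitone over a second = minor.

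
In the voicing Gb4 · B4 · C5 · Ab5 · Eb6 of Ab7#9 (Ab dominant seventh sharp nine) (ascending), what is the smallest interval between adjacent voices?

minor second

Adjacent intervals: Gb4→B4 = augmented third; B4→C5 = minor second; C5→Ab5 = minor sixth; Ab5→Eb6 = perfect fifth.
The smallest is B4 to C5, a minor second (1 semitone).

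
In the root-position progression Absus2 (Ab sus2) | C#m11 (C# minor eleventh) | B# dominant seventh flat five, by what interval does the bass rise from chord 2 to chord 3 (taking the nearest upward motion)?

M7

The roots are C# and B#.
C# up to B# spans 7 letter names and 11 semitones — a major seventh.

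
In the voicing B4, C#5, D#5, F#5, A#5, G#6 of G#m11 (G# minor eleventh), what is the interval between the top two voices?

minor seventh

Those voices are A#5 and G#6.
From A# to G#: 10 semitones over a seventh = minor.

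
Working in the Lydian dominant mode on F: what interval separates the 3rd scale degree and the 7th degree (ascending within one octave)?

The scale runs F G A B C D Eb.
The 3rd scale degree is A and the scale degree 7 is Eb.
5 letter names make it a fifth; at 6 semitones (a half step narrower than perfect) the quality is diminished.

diminished 5th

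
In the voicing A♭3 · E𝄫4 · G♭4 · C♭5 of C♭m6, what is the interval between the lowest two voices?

diminished fifth

Those voices are A♭3 and E𝄫4.
5 letter names make it a fifth; at 6 semitones (a half step narrower than perfect) the quality is diminished.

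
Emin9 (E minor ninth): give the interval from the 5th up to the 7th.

Spelling the chord: E, G, B, D, F#.
That puts B below D.
B up to D is 3 semitones, a half step narrower than a major third, so the interval is minor.

minor third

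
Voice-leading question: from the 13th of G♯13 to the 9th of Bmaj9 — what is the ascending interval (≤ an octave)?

G♯13 has E♯ as its 13th, and Bmaj9 has C♯ as its 9th.
E♯ up to C♯ is 8 semitones, a half step narrower than a major sixth, so the interval is minor.

m6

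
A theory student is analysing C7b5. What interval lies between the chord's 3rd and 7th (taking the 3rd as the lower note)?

C7b5 is spelled C-E-Gb-Bb.
The 3rd is E and the 7th is Bb.
5 letter names make it a fifth; at 6 semitones (a half step narrower than perfect) the quality is diminished.

diminished 5th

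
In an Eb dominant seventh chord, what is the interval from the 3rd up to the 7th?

diminished fifth

Eb dominant seventh: Eb G Bb Db.
That puts G below Db.
From G to Db: 6 semitones over a fifth = diminished.
This 3–7 tritone is the characteristic tension at the heart of the dominant sound.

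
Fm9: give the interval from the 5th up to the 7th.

Fmin9 (F minor ninth) is spelled F Ab C Eb G.
So we need the interval from C up to Eb.
C up to Eb is 3 semitones, a half step narrower than a major third, so the interval is minor.

minor third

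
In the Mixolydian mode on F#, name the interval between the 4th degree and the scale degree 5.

major second

Spelling the Mixolydian mode on F#: F# G# A# B C# D# E.
The 4th degree is B and the 5th degree is C#.
Counting 2 letters and 2 half steps from B gives a major second.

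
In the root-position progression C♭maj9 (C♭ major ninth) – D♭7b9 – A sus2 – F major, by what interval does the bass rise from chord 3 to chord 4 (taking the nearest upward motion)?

minor sixth

The roots are A and F.
6 letter names make it a sixth; at 8 semitones (a half step narrower than major) the quality is minor.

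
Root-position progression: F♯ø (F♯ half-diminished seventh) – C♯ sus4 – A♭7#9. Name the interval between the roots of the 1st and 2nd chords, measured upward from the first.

The roots are F♯ and C♯.
F♯ up to C♯ spans 5 letter names and 7 semitones — a perfect fifth.

perfect fifth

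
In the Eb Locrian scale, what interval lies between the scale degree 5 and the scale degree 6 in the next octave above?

M9

The scale runs Eb Fb Gb Ab Bbb Cb Db.
That puts Bbb below Cb.
Counting 9 letters and 14 half steps from Bbb gives a major ninth.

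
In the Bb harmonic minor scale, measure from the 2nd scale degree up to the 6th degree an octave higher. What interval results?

Bb harmonic minor: Bb C Db Eb F Gb A.
So we need the interval from C up to Gb.
12 letter names make it a twelfth; at 18 semitones (a half step narrower than perfect) the quality is diminished.

diminished twelfth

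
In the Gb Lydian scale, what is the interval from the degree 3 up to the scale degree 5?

minor third

The scale runs Gb Ab Bb C Db Eb F.
So we need the interval from Bb up to Db.
Bb up to Db is 3 semitones, a half step narrower than a major third, so the interval is minor.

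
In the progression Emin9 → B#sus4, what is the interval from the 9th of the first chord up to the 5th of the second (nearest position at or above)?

augmented unison

Emin9 has F# as its 9th, and B#sus4 has F## as its 5th.
F# up to F## is 1 semitone, a half step wider than a perfect unison, so the interval is augmented.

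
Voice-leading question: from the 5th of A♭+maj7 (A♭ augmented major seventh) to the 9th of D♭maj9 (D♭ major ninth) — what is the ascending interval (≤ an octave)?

diminished octave

The 5th of A♭+maj7 (A♭ augmented major seventh) is E; the 9th of D♭maj9 (D♭ major ninth) is E♭.
8 letter names make it an octave; at 11 semitones (a half step narrower than perfect) the quality is diminished.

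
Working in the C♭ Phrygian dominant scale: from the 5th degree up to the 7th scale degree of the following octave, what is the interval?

minor tenth

C♭ phrygian dominant: C♭ D𝄫 E♭ F♭ G♭ A𝄫 B𝄫.
5th degree = G♭; 7th scale degree (up an octave) = B𝄫.
10 letter names make it a tenth; at 15 semitones (a half step narrower than major) the quality is minor.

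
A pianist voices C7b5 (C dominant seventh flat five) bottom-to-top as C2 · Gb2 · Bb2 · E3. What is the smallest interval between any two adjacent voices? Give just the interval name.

Adjacent intervals: C2→Gb2 = diminished fifth; Gb2→Bb2 = major third; Bb2→E3 = augmented fourth.
The smallest is Gb2 to Bb2, a major third (4 semitones).

major third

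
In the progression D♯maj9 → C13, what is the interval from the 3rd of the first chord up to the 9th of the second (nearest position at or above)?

D♯maj9 has F𝄪 as its 3rd, and C13 has D as its 9th.
6 letter names make it a sixth; at 7 semitones (a whole step narrower than major) the quality is diminished.

diminished sixth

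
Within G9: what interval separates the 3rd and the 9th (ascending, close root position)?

G dominant ninth: G, B, D, F, A.
The 3rd is B and the 9th is A.
From B to A: 10 semitones over a seventh = minor.

minor seventh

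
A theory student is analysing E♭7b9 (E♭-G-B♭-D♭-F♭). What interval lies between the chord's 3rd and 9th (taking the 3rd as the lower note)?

diminished seventh

So we need the interval from G up to F♭.
From G to F♭: 9 semitones over a seventh = diminished.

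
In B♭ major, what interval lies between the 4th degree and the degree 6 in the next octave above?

The scale runs B♭ C D E♭ F G A.
4th degree = E♭; 6th scale degree (up an octave) = G.
E♭ up to G spans 10 letter names and 16 semitones — a major tenth.

major tenth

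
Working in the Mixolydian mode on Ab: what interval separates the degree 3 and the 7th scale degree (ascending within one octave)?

Spelling the Mixolydian mode on Ab: Ab Bb C Db Eb F Gb.
The degree 3 is C and the 7th degree is Gb.
C up to Gb is 6 semitones, a half step narrower than a perfect fifth, so the interval is diminished.

diminished fifth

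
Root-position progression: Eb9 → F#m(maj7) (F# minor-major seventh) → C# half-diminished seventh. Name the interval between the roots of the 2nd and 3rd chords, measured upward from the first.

perfect fifth

The roots are F# and C#.
Counting 5 letters and 7 half steps from F# gives a perfect fifth.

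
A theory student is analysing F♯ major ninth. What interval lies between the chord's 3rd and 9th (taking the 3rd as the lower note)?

F♯maj9 (F♯ major ninth) is spelled F♯, A♯, C♯, E♯, G♯.
The 3rd is A♯ and the 9th is G♯.
A♯ up to G♯ is 10 semitones, a half step narrower than a major seventh, so the interval is minor.

minor seventh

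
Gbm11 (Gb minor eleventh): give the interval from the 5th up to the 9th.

Gb minor eleventh is spelled Gb Bbb Db Fb Ab Cb.
5th = Db; 9th = Ab.
Db up to Ab spans 5 letter names and 7 semitones — a perfect fifth.

perfect 5th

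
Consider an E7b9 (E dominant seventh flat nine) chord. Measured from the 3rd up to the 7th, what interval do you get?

Spelling the chord: E G# B D F.
So we need the interval from G# up to D.
From G# to D: 6 semitones over a fifth = diminished.

d5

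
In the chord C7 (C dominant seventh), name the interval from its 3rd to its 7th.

diminished 5th

C7 (C dominant seventh): C, E, G, B♭.
The 3rd is E and the 7th is B♭.
From E to B♭: 6 semitones over a fifth = diminished.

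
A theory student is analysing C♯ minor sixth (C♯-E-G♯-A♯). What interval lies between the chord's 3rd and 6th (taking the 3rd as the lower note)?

augmented fourth

That puts E below A♯.
4 letter names make it a fourth; at 6 semitones (a half step wider than perfect) the quality is augmented.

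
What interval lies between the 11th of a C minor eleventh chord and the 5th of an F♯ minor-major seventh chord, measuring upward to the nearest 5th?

C minor eleventh has F as its 11th, and F♯ minor-major seventh has C♯ as its 5th.
F up to C♯ is 8 semitones, a half step wider than a perfect fifth, so the interval is augmented.

augmented fifth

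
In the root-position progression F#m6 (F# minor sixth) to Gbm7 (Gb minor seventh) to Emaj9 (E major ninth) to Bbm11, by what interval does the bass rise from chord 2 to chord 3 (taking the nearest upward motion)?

augmented 6th

The roots are Gb and E.
From Gb to E: 10 semitones over a sixth = augmented.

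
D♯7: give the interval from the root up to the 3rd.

The chord tones of D♯ dominant seventh are D♯, F𝄪, A♯, C♯.
The root is D♯ and the 3rd is F𝄪.
Counting 3 letters and 4 half steps from D♯ gives a major third.

major third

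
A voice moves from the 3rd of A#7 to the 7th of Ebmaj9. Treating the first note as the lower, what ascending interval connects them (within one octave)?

A#7 has C## as its 3rd, and Ebmaj9 has D as its 7th.
2 letter names make it a second; at 0 semitones (a whole step narrower than major) the quality is diminished.

d2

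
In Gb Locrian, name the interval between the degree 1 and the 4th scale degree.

The scale runs Gb Abb Bbb Cb Dbb Ebb Fb.
So we need the interval from Gb up to Cb.
Gb up to Cb spans 4 letter names and 5 semitones — a perfect fourth.

perfect 4th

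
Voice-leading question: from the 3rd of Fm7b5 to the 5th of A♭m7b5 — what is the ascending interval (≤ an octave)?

diminished 5th

Fm7b5 has A♭ as its 3rd, and A♭m7b5 has E𝄫 as its 5th.
A♭ up to E𝄫 is 6 semitones, a half step narrower than a perfect fifth, so the interval is diminished.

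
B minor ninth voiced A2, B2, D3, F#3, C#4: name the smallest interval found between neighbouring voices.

major second

Adjacent intervals: A2→B2 = major second; B2→D3 = minor third; D3→F#3 = major third; F#3→C#4 = perfect fifth.
The smallest is A2 to B2, a major second (2 semitones).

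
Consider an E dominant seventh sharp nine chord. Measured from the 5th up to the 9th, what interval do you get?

augmented fifth

E7#9 (E dominant seventh sharp nine): E-G#-B-D-F##.
That puts B below F##.
B up to F## is 8 semitones, a half step wider than a perfect fifth, so the interval is augmented.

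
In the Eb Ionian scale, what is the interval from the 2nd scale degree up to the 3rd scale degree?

major second

Eb major: Eb F G Ab Bb C D.
2nd scale degree = F; scale degree 3 = G.
From F to G is 2 semitones, exactly the major second.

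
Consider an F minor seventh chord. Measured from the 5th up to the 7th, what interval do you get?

minor third

Fm7 is spelled F-A♭-C-E♭.
So we need the interval from C up to E♭.
From C to E♭: 3 semitones over a third = minor.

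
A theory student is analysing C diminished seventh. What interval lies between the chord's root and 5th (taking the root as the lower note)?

The chord tones of C°7 are C Eb Gb Bbb.
Root = C; 5th = Gb.
From C to Gb: 6 semitones over a fifth = diminished.

diminished 5th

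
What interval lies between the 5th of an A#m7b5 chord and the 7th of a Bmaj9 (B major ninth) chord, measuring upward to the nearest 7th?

A#m7b5 has E as its 5th, and Bmaj9 (B major ninth) has A# as its 7th.
4 letter names make it a fourth; at 6 semitones (a half step wider than perfect) the quality is augmented.

augmented 4th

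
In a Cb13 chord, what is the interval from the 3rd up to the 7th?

diminished fifth

Cb13: Cb, Eb, Gb, Bbb, Db, Ab.
That puts Eb below Bbb.
Eb up to Bbb is 6 semitones, a half step narrower than a perfect fifth, so the interval is diminished.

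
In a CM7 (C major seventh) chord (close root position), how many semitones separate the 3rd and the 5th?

3

The chord tones of Cmaj7 (C major seventh) are C E G B.
E to G is a minor third: 3 semitones.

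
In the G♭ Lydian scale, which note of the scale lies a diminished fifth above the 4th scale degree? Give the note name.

Gb

The scale is G♭ A♭ B♭ C D♭ E♭ F.
The 4th scale degree is C; a diminished fifth above that is G♭ — scale degree 1.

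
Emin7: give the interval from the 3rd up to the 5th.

E-7 (E minor seventh) is spelled E G B D.
So we need the interval from G up to B.
G up to B spans 3 letter names and 4 semitones — a major third.

major third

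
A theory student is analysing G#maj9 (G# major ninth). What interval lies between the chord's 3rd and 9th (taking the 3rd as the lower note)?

minor seventh

G#maj9 (G# major ninth): G#, B#, D#, F##, A#.
3rd = B#; 9th = A#.
From B# to A#: 10 semitones over a seventh = minor.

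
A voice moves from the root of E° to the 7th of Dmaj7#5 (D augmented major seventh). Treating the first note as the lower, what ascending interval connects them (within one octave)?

M6

E° has E as its root, and Dmaj7#5 (D augmented major seventh) has C♯ as its 7th.
Counting 6 letters and 9 half steps from E gives a major sixth.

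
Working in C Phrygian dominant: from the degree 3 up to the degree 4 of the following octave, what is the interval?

minor ninth

C phrygian dominant: C Db E F G Ab Bb.
Degree 3 = E; degree 4 (up an octave) = F.
E up to F is 13 semitones, a half step narrower than a major ninth, so the interval is minor.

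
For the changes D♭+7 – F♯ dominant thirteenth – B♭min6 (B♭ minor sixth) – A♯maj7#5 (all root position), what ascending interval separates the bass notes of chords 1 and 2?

The roots are D♭ and F♯.
From D♭ to F♯: 5 semitones over a third = augmented.

augmented third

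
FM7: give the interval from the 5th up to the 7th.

major 3rd

The chord tones of F major seventh are F, A, C, E.
The 5th is C and the 7th is E.
C up to E spans 3 letter names and 4 semitones — a major third.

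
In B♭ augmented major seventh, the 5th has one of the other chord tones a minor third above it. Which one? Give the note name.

The chord tones of B♭+maj7 (B♭ augmented major seventh) are B♭, D, F♯, A.
The 5th is F♯. A minor third above F♯ is A.
A is the chord's 7th.

A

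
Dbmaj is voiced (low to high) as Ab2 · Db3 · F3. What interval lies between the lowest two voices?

perfect fourth

Those voices are Ab2 and Db3.
Ab up to Db spans 4 letter names and 5 semitones — a perfect fourth.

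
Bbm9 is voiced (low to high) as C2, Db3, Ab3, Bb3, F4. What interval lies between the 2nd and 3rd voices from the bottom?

Those voices are Db3 and Ab3.
Db up to Ab spans 5 letter names and 7 semitones — a perfect fifth.

perfect fifth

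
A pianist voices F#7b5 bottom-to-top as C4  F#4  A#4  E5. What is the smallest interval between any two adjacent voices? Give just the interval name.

M3

Adjacent intervals: C4→F#4 = augmented fourth; F#4→A#4 = major third; A#4→E5 = diminished fifth.
The smallest is F#4 to A#4, a major third (4 semitones).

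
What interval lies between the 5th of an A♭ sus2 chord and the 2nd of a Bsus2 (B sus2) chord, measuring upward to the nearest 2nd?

A♭ sus2 has E♭ as its 5th, and Bsus2 (B sus2) has C♯ as its 2nd.
6 letter names make it a sixth; at 10 semitones (a half step wider than major) the quality is augmented.

augmented 6th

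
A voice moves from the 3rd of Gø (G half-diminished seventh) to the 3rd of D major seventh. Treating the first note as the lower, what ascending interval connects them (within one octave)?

The 3rd of Gø (G half-diminished seventh) is Bb; the 3rd of D major seventh is F#.
5 letter names make it a fifth; at 8 semitones (a half step wider than perfect) the quality is augmented.

augmented fifth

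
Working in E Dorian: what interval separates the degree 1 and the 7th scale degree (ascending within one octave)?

minor 7th

Spelling E Dorian: E F# G A B C# D.
The degree 1 is E and the degree 7 is D.
From E to D: 10 semitones over a seventh = minor.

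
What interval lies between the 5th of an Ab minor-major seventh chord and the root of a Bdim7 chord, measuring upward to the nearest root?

augmented fifth

Ab minor-major seventh has Eb as its 5th, and Bdim7 has B as its root.
From Eb to B: 8 semitones over a fifth = augmented.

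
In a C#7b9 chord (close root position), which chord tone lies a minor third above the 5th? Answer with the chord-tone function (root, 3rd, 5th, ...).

The chord tones of C# dominant seventh flat nine are C#-E#-G#-B-D.
The 5th is G#. A minor third above G# is B.
B is the chord's 7th.

7th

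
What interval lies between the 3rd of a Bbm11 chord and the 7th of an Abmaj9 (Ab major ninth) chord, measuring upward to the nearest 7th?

augmented fourth

Bbm11 has Db as its 3rd, and Abmaj9 (Ab major ninth) has G as its 7th.
Db up to G is 6 semitones, a half step wider than a perfect fourth, so the interval is augmented.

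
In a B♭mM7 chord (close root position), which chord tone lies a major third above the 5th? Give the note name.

The chord tones of B♭ minor-major seventh are B♭ D♭ F A.
The 5th is F. A major third above F is A.
A is the chord's 7th.

A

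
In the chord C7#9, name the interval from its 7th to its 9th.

C7#9 (C dominant seventh sharp nine): C-E-G-Bb-D#.
7th = Bb; 9th = D#.
From Bb to D#: 5 semitones over a third = augmented.

augmented third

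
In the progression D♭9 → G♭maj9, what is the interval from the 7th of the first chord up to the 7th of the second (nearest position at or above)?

D♭9 has C♭ as its 7th, and G♭maj9 has F as its 7th.
4 letter names make it a fourth; at 6 semitones (a half step wider than perfect) the quality is augmented.

A4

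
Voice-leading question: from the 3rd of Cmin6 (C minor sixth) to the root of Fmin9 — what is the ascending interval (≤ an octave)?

major second

Cmin6 (C minor sixth) has Eb as its 3rd, and Fmin9 has F as its root.
Counting 2 letters and 2 half steps from Eb gives a major second.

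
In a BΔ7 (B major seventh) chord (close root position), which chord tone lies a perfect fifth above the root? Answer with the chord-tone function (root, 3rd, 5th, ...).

Spelling the chord: B D♯ F♯ A♯.
The root is B. A perfect fifth above B is F♯.
F♯ is the chord's 5th.

5th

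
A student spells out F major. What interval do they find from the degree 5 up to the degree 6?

The scale runs F G A B♭ C D E.
Degree 5 = C; scale degree 6 = D.
From C to D is 2 semitones, exactly the major second.

major 2nd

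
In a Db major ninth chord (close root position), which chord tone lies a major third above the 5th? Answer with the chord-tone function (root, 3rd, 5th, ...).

7th

The chord tones of Dbmaj9 are Db F Ab C Eb.
The 5th is Ab. A major third above Ab is C.
C is the chord's 7th.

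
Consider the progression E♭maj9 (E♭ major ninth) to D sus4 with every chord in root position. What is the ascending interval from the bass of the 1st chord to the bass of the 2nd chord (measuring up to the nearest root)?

major seventh

The roots are E♭ and D.
Counting 7 letters and 11 half steps from E♭ gives a major seventh.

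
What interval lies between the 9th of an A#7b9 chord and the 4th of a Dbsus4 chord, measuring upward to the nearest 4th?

diminished sixth

The 9th of A#7b9 is B; the 4th of Dbsus4 is Gb.
From B to Gb: 7 semitones over a sixth = diminished.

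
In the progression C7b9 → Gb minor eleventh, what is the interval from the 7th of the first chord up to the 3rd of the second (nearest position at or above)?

diminished 8th

The 7th of C7b9 is Bb; the 3rd of Gb minor eleventh is Bbb.
Bb up to Bbb is 11 semitones, a half step narrower than a perfect octave, so the interval is diminished.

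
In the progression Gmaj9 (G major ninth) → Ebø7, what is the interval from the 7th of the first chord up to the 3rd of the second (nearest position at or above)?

The 7th of Gmaj9 (G major ninth) is F#; the 3rd of Ebø7 is Gb.
From F# to Gb: 0 semitones over a second = diminished.

diminished second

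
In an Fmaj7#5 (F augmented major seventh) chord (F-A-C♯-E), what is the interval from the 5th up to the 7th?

minor third

That puts C♯ below E.
From C♯ to E: 3 semitones over a third = minor.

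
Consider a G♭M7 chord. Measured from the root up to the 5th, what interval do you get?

perfect fifth

G♭M7: G♭, B♭, D♭, F.
So we need the interval from G♭ up to D♭.
G♭ up to D♭ spans 5 letter names and 7 semitones — a perfect fifth.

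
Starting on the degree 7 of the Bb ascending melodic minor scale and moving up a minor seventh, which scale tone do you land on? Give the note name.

G

The scale is Bb C Db Eb F G A.
The degree 7 is A; a minor seventh above that is G — scale degree 6.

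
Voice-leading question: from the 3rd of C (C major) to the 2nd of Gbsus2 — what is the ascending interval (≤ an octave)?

diminished fourth

C (C major) has E as its 3rd, and Gbsus2 has Ab as its 2nd.
E up to Ab is 4 semitones, a half step narrower than a perfect fourth, so the interval is diminished.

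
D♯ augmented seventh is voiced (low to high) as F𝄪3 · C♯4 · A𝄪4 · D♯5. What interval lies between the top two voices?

Those voices are A𝄪4 and D♯5.
4 letter names make it a fourth; at 4 semitones (a half step narrower than perfect) the quality is diminished.

d4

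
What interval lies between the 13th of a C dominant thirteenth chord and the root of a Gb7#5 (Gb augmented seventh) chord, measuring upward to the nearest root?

d7

C dominant thirteenth has A as its 13th, and Gb7#5 (Gb augmented seventh) has Gb as its root.
7 letter names make it a seventh; at 9 semitones (a whole step narrower than major) the quality is diminished.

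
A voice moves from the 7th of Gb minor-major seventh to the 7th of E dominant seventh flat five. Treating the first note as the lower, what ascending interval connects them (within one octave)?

major sixth

The 7th of Gb minor-major seventh is F; the 7th of E dominant seventh flat five is D.
Counting 6 letters and 9 half steps from F gives a major sixth.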